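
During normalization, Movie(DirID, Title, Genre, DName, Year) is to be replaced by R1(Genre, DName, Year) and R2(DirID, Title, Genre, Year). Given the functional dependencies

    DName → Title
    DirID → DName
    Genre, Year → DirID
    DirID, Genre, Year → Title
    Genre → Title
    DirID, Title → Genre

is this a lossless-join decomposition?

Yes

Common attributes: R1 ∩ R2 = {Genre, Year}.
Closure of {Genre, Year}: Genre, Year → DirID applies, adding DirID; DirID, Genre, Year → Title applies, adding Title; DirID → DName applies, adding DName. So (Genre, Year)⁺ = {DirID, Title, Genre, DName, Year}.
This closure contains every attribute of R1, so R1 ∩ R2 → R1. The join is lossless.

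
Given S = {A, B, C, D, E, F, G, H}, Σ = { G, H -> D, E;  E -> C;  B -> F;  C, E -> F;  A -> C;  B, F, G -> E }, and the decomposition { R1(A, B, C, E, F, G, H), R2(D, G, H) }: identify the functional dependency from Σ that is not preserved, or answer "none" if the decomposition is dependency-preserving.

G, H → D, E: restricted closure across fragments reaches D, E.
E → C lies within R1.
B → F lies within R1.
C, E → F lies within R1.
A → C lies within R1.
B, F, G → E lies within R1.
Every dependency is enforceable on the fragments, so the decomposition is dependency-preserving.

none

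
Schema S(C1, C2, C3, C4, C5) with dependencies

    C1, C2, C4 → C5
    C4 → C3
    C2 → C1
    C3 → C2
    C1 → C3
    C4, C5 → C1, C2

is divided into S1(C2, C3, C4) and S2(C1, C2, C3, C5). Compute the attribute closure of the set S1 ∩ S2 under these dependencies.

S1 ∩ S2 = {C2, C3}.
C2 → C1 applies, adding C1
Closure: {C1, C2, C3}.

C1, C2, C3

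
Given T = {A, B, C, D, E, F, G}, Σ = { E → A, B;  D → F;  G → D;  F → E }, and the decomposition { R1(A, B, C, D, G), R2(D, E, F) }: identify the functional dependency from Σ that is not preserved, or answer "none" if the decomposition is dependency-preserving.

E → A, B

Check E → A, B: no single fragment contains all of {A, B, E}, and the restricted closure of {E} across the fragments never reaches {A, B}.
D → F is preserved.
G → D is preserved.
F → E is preserved.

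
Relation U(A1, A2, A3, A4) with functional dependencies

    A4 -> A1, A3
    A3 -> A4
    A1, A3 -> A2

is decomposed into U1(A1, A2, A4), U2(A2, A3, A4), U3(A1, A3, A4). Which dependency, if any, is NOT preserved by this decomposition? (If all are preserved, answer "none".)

A4 → A1, A3 lies within U3.
A3 → A4 lies within U2.
A1, A3 → A2: restricted closure across fragments reaches A2.
Every dependency is enforceable on the fragments, so the decomposition is dependency-preserving.

none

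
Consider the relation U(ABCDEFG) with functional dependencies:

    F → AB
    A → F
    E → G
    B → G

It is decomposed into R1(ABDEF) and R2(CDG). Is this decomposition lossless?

Common attributes: R1 ∩ R2 = {D}.
No dependency enlarges {D}, so (D)⁺ = {D}.
The closure contains neither all of R1 = {ABDEF} nor all of R2 = {CDG}, so the common attributes are not a superkey of either fragment. The join is lossy.

No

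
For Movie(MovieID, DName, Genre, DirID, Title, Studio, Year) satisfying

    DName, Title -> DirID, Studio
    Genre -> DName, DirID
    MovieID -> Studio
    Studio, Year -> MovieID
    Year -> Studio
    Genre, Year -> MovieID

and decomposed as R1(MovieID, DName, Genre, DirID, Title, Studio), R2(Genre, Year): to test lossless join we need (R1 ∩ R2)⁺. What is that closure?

DName, Genre, DirID

R1 ∩ R2 = {Genre}.
Genre → DName, DirID applies, adding DName, DirID
Closure: {DName, Genre, DirID}.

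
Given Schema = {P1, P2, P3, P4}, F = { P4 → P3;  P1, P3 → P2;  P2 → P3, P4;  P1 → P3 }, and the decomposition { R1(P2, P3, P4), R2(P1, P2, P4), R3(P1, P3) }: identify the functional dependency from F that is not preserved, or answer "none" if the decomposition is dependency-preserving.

none

P4 → P3 lies within R1.
P1, P3 → P2: restricted closure across fragments reaches P2.
P2 → P3, P4 lies within R1.
P1 → P3 lies within R3.
Every dependency is enforceable on the fragments, so the decomposition is dependency-preserving.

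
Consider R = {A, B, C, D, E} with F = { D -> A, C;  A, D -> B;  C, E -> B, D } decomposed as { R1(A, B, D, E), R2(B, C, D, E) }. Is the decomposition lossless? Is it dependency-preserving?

Lossless test: (B, D, E)⁺ = {A, B, C, D, E}, which contains all of one fragment — lossless.
Dependency preservation: D → A, C is not contained in any single fragment, but the restricted closure of its left-hand side across the fragments still reaches the right-hand side; the remaining FDs each lie inside some fragment. All dependencies are preserved.

lossless and dependency-preserving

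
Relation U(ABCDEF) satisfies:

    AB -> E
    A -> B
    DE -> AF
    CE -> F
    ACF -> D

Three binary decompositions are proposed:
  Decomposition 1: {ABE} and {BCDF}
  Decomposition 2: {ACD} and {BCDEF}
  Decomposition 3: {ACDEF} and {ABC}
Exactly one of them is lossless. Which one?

Decomposition 1: common = {B}, closure = {B} → lossy.
Decomposition 2: common = {CD}, closure = {CD} → lossy.
Decomposition 3: common = {AC}, closure = {ABCDEF} → lossless.

Decomposition 3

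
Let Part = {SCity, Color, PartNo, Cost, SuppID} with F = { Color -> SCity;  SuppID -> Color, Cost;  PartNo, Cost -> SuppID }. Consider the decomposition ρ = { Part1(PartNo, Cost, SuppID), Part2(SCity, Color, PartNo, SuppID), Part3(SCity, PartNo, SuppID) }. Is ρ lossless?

Chase test. Columns are SCity, Color, PartNo, Cost, SuppID; row i has aⱼ where attribute j ∈ Parti, else bᵢⱼ.
Initial tableau (one row per fragment):
  row 1: b11 b12 a3 a4 a5
  row 2: a1 a2 a3 b24 a5
  row 3: a1 b32 a3 b34 a5
Rows 1 and 2 agree on SuppID; apply SuppID→Color, Cost and equate their Color, Cost entries.
Rows 1 and 3 agree on SuppID; apply SuppID→Color, Cost and equate their Color, Cost entries.
Rows 1 and 2 agree on Color; apply Color→SCity and equate their SCity entries.
Row 1 is now all distinguished symbols — the join is lossless.

Yes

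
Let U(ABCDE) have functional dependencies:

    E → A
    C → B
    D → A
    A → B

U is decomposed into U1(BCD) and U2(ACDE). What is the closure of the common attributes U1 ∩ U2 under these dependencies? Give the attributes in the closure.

U1 ∩ U2 = {CD}.
C → B applies, adding B
D → A applies, adding A
Closure: {ABCD}.

ABCD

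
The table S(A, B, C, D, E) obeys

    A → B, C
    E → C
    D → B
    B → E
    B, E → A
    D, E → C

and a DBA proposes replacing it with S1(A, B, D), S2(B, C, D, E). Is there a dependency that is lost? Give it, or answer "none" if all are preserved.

A → B, C: restricted closure across fragments reaches B, C.
E → C lies within S2.
D → B lies within S1.
B → E lies within S2.
B, E → A: restricted closure across fragments reaches A.
D, E → C lies within S2.
Every dependency is enforceable on the fragments, so the decomposition is dependency-preserving.

none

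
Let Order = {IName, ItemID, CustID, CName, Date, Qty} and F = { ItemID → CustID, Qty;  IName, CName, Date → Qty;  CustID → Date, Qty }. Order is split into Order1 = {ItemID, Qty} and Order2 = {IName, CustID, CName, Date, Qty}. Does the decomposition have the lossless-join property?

Common attributes: Order1 ∩ Order2 = {Qty}.
No dependency enlarges {Qty}, so (Qty)⁺ = {Qty}.
The closure contains neither all of Order1 = {ItemID, Qty} nor all of Order2 = {IName, CustID, CName, Date, Qty}, so the common attributes are not a superkey of either fragment. The join is lossy.

No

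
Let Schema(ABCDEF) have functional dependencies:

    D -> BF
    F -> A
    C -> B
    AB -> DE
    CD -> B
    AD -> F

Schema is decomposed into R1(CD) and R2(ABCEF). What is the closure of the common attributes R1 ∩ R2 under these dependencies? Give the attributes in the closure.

BC

R1 ∩ R2 = {C}.
C → B applies, adding B
Closure: {BC}.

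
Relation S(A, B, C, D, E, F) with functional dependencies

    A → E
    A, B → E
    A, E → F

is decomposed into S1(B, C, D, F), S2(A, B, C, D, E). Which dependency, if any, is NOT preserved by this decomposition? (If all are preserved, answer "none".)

Check A, E → F: no single fragment contains all of {A, E, F}, and the restricted closure of {A, E} across the fragments never reaches {F}.
A → E is preserved.
A, B → E is preserved.

A, E → F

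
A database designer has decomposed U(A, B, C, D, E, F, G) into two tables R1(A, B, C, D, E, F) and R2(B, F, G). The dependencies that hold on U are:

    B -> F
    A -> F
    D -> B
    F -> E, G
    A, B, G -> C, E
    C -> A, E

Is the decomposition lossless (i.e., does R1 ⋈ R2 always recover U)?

Yes

Common attributes: R1 ∩ R2 = {B, F}.
Closure of {B, F}: F → E, G applies, adding E, G. So (B, F)⁺ = {B, E, F, G}.
This closure contains every attribute of R2, so R1 ∩ R2 → R2. The join is lossless.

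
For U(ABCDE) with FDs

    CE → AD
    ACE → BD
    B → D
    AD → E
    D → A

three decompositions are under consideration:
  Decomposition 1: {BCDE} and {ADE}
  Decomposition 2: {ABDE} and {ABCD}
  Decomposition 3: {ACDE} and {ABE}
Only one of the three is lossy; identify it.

Decomposition 1: common = {DE}, closure = {ADE} → lossless.
Decomposition 2: common = {ABD}, closure = {ABDE} → lossless.
Decomposition 3: common = {AE}, closure = {AE} → lossy.

Decomposition 3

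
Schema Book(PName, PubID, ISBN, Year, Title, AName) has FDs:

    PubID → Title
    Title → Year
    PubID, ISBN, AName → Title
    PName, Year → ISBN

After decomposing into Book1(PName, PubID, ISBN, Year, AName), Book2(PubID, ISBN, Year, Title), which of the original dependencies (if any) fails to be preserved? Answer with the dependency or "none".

none

PubID → Title lies within Book2.
Title → Year lies within Book2.
PubID, ISBN, AName → Title: restricted closure across fragments reaches Title.
PName, Year → ISBN lies within Book1.
Every dependency is enforceable on the fragments, so the decomposition is dependency-preserving.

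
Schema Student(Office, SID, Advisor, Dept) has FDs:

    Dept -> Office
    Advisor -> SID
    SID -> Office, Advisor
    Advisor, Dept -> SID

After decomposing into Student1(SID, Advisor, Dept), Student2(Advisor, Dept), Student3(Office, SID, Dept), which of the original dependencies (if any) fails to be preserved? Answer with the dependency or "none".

Dept → Office lies within Student3.
Advisor → SID lies within Student1.
SID → Office, Advisor: restricted closure across fragments reaches Office, Advisor.
Advisor, Dept → SID lies within Student1.
Every dependency is enforceable on the fragments, so the decomposition is dependency-preserving.

none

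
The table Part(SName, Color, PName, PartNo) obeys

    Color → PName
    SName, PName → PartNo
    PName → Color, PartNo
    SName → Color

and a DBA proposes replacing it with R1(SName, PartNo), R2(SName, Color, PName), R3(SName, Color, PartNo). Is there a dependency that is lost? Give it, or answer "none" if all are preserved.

none

Color → PName lies within R2.
SName, PName → PartNo: restricted closure across fragments reaches PartNo.
PName → Color, PartNo: restricted closure across fragments reaches Color, PartNo.
SName → Color lies within R2.
Every dependency is enforceable on the fragments, so the decomposition is dependency-preserving.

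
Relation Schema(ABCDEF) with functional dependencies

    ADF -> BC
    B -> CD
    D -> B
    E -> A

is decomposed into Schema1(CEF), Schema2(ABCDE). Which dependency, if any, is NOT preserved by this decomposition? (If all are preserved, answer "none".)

ADF → BC: restricted closure across fragments reaches BC.
B → CD lies within Schema2.
D → B lies within Schema2.
E → A lies within Schema2.
Every dependency is enforceable on the fragments, so the decomposition is dependency-preserving.

none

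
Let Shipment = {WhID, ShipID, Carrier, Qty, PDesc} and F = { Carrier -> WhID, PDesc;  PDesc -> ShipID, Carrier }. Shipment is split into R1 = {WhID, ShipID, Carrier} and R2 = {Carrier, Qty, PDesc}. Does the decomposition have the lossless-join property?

Common attributes: R1 ∩ R2 = {Carrier}.
Closure of {Carrier}: Carrier → WhID, PDesc applies, adding WhID, PDesc; PDesc → ShipID, Carrier applies, adding ShipID. So (Carrier)⁺ = {WhID, ShipID, Carrier, PDesc}.
This closure contains every attribute of R1, so R1 ∩ R2 → R1. The join is lossless.

Yes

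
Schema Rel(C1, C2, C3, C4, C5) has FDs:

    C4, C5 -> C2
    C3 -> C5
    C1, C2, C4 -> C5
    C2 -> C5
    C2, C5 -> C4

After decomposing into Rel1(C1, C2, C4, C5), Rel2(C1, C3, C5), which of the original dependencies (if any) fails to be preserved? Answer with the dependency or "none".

none

C4, C5 → C2 lies within Rel1.
C3 → C5 lies within Rel2.
C1, C2, C4 → C5 lies within Rel1.
C2 → C5 lies within Rel1.
C2, C5 → C4 lies within Rel1.
Every dependency is enforceable on the fragments, so the decomposition is dependency-preserving.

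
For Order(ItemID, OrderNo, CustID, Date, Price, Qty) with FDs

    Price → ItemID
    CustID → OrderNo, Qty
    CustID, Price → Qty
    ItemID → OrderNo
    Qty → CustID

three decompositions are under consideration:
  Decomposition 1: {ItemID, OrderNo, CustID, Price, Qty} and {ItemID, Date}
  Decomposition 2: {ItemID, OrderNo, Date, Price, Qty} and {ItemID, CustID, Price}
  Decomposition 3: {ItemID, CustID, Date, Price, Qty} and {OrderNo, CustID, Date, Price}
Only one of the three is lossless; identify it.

Decomposition 3

Decomposition 1: common = {ItemID}, closure = {ItemID, OrderNo} → lossy.
Decomposition 2: common = {ItemID, Price}, closure = {ItemID, OrderNo, Price} → lossy.
Decomposition 3: common = {CustID, Date, Price}, closure = {ItemID, OrderNo, CustID, Date, Price, Qty} → lossless.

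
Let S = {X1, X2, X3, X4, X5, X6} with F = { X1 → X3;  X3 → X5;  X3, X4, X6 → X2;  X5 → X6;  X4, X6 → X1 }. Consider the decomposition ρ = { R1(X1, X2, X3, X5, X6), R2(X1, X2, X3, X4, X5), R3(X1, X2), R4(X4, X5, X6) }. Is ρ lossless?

Yes

Chase test. Columns are X1, X2, X3, X4, X5, X6; row i has aⱼ where attribute j ∈ Ri, else bᵢⱼ.
Initial tableau (one row per fragment):
  row 1: a1 a2 a3 b14 a5 a6
  row 2: a1 a2 a3 a4 a5 b26
  row 3: a1 a2 b33 b34 b35 b36
  row 4: b41 b42 b43 a4 a5 a6
Rows 1 and 3 agree on X1; apply X1→X3 and equate their X3 entries.
Rows 1 and 3 agree on X3; apply X3→X5 and equate their X5 entries.
Rows 1 and 2 agree on X5; apply X5→X6 and equate their X6 entries.
Rows 1 and 3 agree on X5; apply X5→X6 and equate their X6 entries.
Rows 2 and 4 agree on X4, X6; apply X4, X6→X1 and equate their X1 entries.
Rows 1 and 4 agree on X1; apply X1→X3 and equate their X3 entries.
Rows 2 and 4 agree on X3, X4, X6; apply X3, X4, X6→X2 and equate their X2 entries.
Row 2 is now all distinguished symbols — the join is lossless.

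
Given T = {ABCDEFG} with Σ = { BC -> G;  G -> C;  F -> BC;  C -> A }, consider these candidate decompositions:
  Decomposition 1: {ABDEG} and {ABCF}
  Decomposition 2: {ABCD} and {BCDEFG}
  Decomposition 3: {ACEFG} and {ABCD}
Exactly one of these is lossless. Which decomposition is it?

Decomposition 1: common = {AB}, closure = {AB} → lossy.
Decomposition 2: common = {BCD}, closure = {ABCDG} → lossless.
Decomposition 3: common = {AC}, closure = {AC} → lossy.

Decomposition 2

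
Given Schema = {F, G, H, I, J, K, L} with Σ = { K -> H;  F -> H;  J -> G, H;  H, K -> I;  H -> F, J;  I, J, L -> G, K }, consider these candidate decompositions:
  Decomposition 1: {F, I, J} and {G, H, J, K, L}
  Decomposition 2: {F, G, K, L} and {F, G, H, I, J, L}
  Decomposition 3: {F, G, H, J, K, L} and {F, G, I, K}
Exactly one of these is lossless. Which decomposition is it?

Decomposition 1: common = {J}, closure = {F, G, H, J} → lossy.
Decomposition 2: common = {F, G, L}, closure = {F, G, H, J, L} → lossy.
Decomposition 3: common = {F, G, K}, closure = {F, G, H, I, J, K} → lossless.

Decomposition 3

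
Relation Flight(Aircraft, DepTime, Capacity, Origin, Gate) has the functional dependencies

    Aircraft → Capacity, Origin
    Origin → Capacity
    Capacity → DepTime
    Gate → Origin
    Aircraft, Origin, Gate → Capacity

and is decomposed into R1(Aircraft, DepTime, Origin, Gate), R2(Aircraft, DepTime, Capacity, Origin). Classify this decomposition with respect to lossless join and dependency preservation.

Lossless test: (Aircraft, DepTime, Origin)⁺ = {Aircraft, DepTime, Capacity, Origin}, which contains all of one fragment — lossless.
Dependency preservation: Aircraft, Origin, Gate → Capacity is not contained in any single fragment, but the restricted closure of its left-hand side across the fragments still reaches the right-hand side; the remaining FDs each lie inside some fragment. All dependencies are preserved.

lossless and dependency-preserving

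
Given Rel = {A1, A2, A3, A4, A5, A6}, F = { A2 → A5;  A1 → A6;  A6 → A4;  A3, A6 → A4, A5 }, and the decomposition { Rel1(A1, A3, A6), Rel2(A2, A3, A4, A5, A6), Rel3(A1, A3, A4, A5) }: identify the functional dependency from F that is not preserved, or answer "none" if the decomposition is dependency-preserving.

A2 → A5 lies within Rel2.
A1 → A6 lies within Rel1.
A6 → A4 lies within Rel2.
A3, A6 → A4, A5 lies within Rel2.
Every dependency is enforceable on the fragments, so the decomposition is dependency-preserving.

none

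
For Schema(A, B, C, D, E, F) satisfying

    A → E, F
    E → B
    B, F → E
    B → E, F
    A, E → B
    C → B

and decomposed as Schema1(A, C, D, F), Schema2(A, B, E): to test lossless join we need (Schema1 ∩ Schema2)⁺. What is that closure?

A, B, E, F

Schema1 ∩ Schema2 = {A}.
A → E, F applies, adding E, F
E → B applies, adding B
Closure: {A, B, E, F}.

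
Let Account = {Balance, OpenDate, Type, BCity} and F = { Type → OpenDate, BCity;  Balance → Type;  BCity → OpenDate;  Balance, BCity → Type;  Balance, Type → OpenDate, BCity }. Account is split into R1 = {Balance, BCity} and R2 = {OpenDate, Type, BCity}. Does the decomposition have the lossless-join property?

Common attributes: R1 ∩ R2 = {BCity}.
Closure of {BCity}: BCity → OpenDate applies, adding OpenDate. So (BCity)⁺ = {OpenDate, BCity}.
The closure contains neither all of R1 = {Balance, BCity} nor all of R2 = {OpenDate, Type, BCity}, so the common attributes are not a superkey of either fragment. The join is lossy.

No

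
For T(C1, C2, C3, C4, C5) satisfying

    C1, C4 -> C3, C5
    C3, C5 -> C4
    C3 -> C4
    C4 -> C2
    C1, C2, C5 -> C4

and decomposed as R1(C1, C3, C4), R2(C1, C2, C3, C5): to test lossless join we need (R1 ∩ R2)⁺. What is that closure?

C1, C2, C3, C4, C5

R1 ∩ R2 = {C1, C3}.
C3 → C4 applies, adding C4
C4 → C2 applies, adding C2
C1, C4 → C3, C5 applies, adding C5
Closure: {C1, C2, C3, C4, C5}.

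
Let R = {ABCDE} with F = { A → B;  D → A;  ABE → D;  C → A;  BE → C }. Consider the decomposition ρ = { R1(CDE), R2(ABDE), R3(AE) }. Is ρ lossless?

Yes

Chase test. Columns are ABCDE; row i has aⱼ where attribute j ∈ Ri, else bᵢⱼ.
Initial tableau (one row per fragment):
  row 1: b11 b12 a3 a4 a5
  row 2: a1 a2 b23 a4 a5
  row 3: a1 b32 b33 b34 a5
Rows 2 and 3 agree on A; apply A→B and equate their B entries.
Rows 1 and 2 agree on D; apply D→A and equate their A entries.
Rows 2 and 3 agree on ABE; apply ABE→D and equate their D entries.
Rows 2 and 3 agree on BE; apply BE→C and equate their C entries.
Rows 1 and 2 agree on A; apply A→B and equate their B entries.
Rows 1 and 2 agree on BE; apply BE→C and equate their C entries.
Row 1 is now all distinguished symbols — the join is lossless.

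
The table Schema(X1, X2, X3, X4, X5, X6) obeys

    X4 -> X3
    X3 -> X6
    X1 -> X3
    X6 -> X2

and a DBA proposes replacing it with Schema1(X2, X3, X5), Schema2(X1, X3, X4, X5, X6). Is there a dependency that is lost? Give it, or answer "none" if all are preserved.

Check X6 → X2: no single fragment contains all of {X2, X6}, and the restricted closure of {X6} across the fragments never reaches {X2}.
X4 → X3 is preserved.
X3 → X6 is preserved.
X1 → X3 is preserved.

X6 -> X2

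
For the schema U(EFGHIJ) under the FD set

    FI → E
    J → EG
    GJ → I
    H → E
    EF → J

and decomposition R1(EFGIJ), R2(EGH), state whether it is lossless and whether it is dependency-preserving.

lossy but dependency-preserving

Lossless test: (EG)⁺ = {EG}, which is a superkey of neither fragment — lossy.
Dependency preservation: every FD's attributes lie within a single fragment, so each can be enforced locally — preserved.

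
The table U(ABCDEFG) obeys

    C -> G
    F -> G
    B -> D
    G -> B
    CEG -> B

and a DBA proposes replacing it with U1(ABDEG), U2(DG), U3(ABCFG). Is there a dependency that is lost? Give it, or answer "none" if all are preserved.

none

C → G lies within U3.
F → G lies within U3.
B → D lies within U1.
G → B lies within U1.
CEG → B: restricted closure across fragments reaches B.
Every dependency is enforceable on the fragments, so the decomposition is dependency-preserving.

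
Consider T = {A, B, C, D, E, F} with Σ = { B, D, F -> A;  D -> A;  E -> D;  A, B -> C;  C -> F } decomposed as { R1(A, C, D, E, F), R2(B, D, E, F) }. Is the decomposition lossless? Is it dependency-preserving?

Lossless test: (D, E, F)⁺ = {A, D, E, F}, which is a superkey of neither fragment — lossy.
Dependency preservation: the restricted closure of {A, B} across the fragments never reaches {C}, so A, B → C cannot be enforced without a join — not preserved.

lossy and not dependency-preserving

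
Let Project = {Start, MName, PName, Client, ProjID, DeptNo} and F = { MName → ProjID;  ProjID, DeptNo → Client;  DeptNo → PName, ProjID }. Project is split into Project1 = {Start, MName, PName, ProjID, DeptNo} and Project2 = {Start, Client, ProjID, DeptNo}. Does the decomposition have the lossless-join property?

Common attributes: Project1 ∩ Project2 = {Start, ProjID, DeptNo}.
Closure of {Start, ProjID, DeptNo}: ProjID, DeptNo → Client applies, adding Client; DeptNo → PName, ProjID applies, adding PName. So (Start, ProjID, DeptNo)⁺ = {Start, PName, Client, ProjID, DeptNo}.
This closure contains every attribute of Project2, so Project1 ∩ Project2 → Project2. The join is lossless.

Yes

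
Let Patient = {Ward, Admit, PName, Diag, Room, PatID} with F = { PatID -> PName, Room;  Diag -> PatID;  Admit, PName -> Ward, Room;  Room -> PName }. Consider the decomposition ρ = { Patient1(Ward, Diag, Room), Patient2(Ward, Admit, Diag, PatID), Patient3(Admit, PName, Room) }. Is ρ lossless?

Chase test. Columns are Ward, Admit, PName, Diag, Room, PatID; row i has aⱼ where attribute j ∈ Patienti, else bᵢⱼ.
Initial tableau (one row per fragment):
  row 1: a1 b12 b13 a4 a5 b16
  row 2: a1 a2 b23 a4 b25 a6
  row 3: b31 a2 a3 b34 a5 b36
Rows 1 and 2 agree on Diag; apply Diag→PatID and equate their PatID entries.
Rows 1 and 3 agree on Room; apply Room→PName and equate their PName entries.
Rows 1 and 2 agree on PatID; apply PatID→PName, Room and equate their PName, Room entries.
Rows 2 and 3 agree on Admit, PName; apply Admit, PName→Ward, Room and equate their Ward, Room entries.
Row 2 is now all distinguished symbols — the join is lossless.

Yes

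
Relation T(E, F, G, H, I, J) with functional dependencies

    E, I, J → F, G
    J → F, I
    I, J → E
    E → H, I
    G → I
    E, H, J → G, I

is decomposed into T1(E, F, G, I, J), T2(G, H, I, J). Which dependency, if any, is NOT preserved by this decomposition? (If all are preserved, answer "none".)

Check E → H, I: no single fragment contains all of {E, H, I}, and the restricted closure of {E} across the fragments never reaches {H, I}.
E, I, J → F, G is preserved.
J → F, I is preserved.
I, J → E is preserved.
G → I is preserved.
E, H, J → G, I is preserved.

E → H, I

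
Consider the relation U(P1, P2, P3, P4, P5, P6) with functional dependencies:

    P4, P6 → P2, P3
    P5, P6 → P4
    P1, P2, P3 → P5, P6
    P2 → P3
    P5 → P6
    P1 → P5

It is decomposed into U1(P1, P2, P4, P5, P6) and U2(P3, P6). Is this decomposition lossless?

Common attributes: U1 ∩ U2 = {P6}.
No dependency enlarges {P6}, so (P6)⁺ = {P6}.
The closure contains neither all of U1 = {P1, P2, P4, P5, P6} nor all of U2 = {P3, P6}, so the common attributes are not a superkey of either fragment. The join is lossy.

No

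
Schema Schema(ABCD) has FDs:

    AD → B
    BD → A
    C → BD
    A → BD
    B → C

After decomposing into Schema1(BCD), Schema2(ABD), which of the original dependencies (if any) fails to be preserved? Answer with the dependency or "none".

none

AD → B lies within Schema2.
BD → A lies within Schema2.
C → BD lies within Schema1.
A → BD lies within Schema2.
B → C lies within Schema1.
Every dependency is enforceable on the fragments, so the decomposition is dependency-preserving.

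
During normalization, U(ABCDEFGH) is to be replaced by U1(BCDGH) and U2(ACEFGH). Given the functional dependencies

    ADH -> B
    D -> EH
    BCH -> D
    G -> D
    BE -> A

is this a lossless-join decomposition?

No

Common attributes: U1 ∩ U2 = {CGH}.
Closure of {CGH}: G → D applies, adding D; D → EH applies, adding E. So (CGH)⁺ = {CDEGH}.
The closure contains neither all of U1 = {BCDGH} nor all of U2 = {ACEFGH}, so the common attributes are not a superkey of either fragment. The join is lossy.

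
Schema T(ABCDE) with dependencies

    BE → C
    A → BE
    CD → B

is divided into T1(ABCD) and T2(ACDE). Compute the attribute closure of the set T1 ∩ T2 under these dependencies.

T1 ∩ T2 = {ACD}.
A → BE applies, adding BE
Closure: {ABCDE}.

ABCDE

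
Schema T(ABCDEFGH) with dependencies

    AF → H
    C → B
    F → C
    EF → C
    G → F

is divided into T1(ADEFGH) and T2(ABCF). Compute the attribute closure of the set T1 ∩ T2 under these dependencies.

T1 ∩ T2 = {AF}.
AF → H applies, adding H
F → C applies, adding C
C → B applies, adding B
Closure: {ABCFH}.

ABCFH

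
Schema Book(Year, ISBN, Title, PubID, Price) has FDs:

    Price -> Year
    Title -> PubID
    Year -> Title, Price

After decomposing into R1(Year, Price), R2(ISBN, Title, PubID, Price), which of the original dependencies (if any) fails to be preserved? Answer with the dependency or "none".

Price → Year lies within R1.
Title → PubID lies within R2.
Year → Title, Price: restricted closure across fragments reaches Title, Price.
Every dependency is enforceable on the fragments, so the decomposition is dependency-preserving.

none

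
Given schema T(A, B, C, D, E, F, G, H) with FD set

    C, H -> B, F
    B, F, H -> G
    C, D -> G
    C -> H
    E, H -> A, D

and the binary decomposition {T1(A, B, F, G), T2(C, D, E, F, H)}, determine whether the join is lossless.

Common attributes: T1 ∩ T2 = {F}.
No dependency enlarges {F}, so (F)⁺ = {F}.
The closure contains neither all of T1 = {A, B, F, G} nor all of T2 = {C, D, E, F, H}, so the common attributes are not a superkey of either fragment. The join is lossy.

No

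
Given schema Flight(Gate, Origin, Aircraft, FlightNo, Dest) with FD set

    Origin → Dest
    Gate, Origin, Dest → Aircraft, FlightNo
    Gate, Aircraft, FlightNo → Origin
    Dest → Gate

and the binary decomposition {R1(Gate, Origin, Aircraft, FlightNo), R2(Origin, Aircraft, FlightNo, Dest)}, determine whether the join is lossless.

Yes

Common attributes: R1 ∩ R2 = {Origin, Aircraft, FlightNo}.
Closure of {Origin, Aircraft, FlightNo}: Origin → Dest applies, adding Dest; Dest → Gate applies, adding Gate. So (Origin, Aircraft, FlightNo)⁺ = {Gate, Origin, Aircraft, FlightNo, Dest}.
This closure contains every attribute of R1, so R1 ∩ R2 → R1. The join is lossless.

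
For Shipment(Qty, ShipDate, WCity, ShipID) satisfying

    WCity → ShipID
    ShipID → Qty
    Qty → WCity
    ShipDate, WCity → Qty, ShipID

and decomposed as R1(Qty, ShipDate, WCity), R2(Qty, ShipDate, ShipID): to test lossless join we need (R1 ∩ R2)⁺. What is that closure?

R1 ∩ R2 = {Qty, ShipDate}.
Qty → WCity applies, adding WCity
ShipDate, WCity → Qty, ShipID applies, adding ShipID
Closure: {Qty, ShipDate, WCity, ShipID}.

Qty, ShipDate, WCity, ShipID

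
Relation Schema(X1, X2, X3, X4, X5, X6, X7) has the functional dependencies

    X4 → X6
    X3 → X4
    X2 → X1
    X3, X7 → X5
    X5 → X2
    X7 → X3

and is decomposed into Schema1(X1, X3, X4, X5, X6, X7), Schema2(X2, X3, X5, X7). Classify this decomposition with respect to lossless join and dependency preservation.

Lossless test: (X3, X5, X7)⁺ = {X1, X2, X3, X4, X5, X6, X7}, which contains all of one fragment — lossless.
Dependency preservation: the restricted closure of {X2} across the fragments never reaches {X1}, so X2 → X1 cannot be enforced without a join — not preserved.

lossless but not dependency-preserving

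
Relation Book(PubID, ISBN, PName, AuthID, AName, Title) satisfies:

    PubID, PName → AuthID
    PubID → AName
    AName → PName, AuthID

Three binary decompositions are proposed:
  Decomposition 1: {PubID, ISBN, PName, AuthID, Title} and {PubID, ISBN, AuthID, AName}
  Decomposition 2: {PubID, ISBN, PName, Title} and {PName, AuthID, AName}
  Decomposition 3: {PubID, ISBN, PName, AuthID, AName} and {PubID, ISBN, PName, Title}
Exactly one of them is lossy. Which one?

Decomposition 2

Decomposition 1: common = {PubID, ISBN, AuthID}, closure = {PubID, ISBN, PName, AuthID, AName} → lossless.
Decomposition 2: common = {PName}, closure = {PName} → lossy.
Decomposition 3: common = {PubID, ISBN, PName}, closure = {PubID, ISBN, PName, AuthID, AName} → lossless.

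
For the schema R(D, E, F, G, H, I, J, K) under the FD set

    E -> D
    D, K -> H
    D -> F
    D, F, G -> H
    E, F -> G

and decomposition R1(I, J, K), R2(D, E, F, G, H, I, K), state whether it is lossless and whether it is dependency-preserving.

lossy but dependency-preserving

Lossless test: (I, K)⁺ = {I, K}, which is a superkey of neither fragment — lossy.
Dependency preservation: every FD's attributes lie within a single fragment, so each can be enforced locally — preserved.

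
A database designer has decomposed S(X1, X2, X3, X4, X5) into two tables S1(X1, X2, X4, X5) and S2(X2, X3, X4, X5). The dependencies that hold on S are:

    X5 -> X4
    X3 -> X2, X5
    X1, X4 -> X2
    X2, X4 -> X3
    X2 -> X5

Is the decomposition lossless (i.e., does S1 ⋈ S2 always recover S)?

Common attributes: S1 ∩ S2 = {X2, X4, X5}.
Closure of {X2, X4, X5}: X2, X4 → X3 applies, adding X3. So (X2, X4, X5)⁺ = {X2, X3, X4, X5}.
This closure contains every attribute of S2, so S1 ∩ S2 → S2. The join is lossless.

Yes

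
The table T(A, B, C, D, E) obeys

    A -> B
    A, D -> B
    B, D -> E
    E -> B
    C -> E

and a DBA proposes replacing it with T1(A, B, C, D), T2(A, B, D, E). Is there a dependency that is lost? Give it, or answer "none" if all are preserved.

Check C → E: no single fragment contains all of {C, E}, and the restricted closure of {C} across the fragments never reaches {E}.
A → B is preserved.
A, D → B is preserved.
B, D → E is preserved.
E → B is preserved.

C -> E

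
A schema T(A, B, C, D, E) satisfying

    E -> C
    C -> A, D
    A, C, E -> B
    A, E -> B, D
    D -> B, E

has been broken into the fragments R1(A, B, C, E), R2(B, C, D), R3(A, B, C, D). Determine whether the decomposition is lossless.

Yes

Chase test. Columns are A, B, C, D, E; row i has aⱼ where attribute j ∈ Ri, else bᵢⱼ.
Initial tableau (one row per fragment):
  row 1: a1 a2 a3 b14 a5
  row 2: b21 a2 a3 a4 b25
  row 3: a1 a2 a3 a4 b35
Rows 1 and 2 agree on C; apply C→A, D and equate their A, D entries.
Rows 1 and 2 agree on D; apply D→B, E and equate their B, E entries.
Rows 1 and 3 agree on D; apply D→B, E and equate their B, E entries.
Row 1 is now all distinguished symbols — the join is lossless.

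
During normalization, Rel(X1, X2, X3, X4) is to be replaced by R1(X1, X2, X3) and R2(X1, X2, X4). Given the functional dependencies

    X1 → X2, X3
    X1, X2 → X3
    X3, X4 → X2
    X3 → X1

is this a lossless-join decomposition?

Yes

Common attributes: R1 ∩ R2 = {X1, X2}.
Closure of {X1, X2}: X1 → X2, X3 applies, adding X3. So (X1, X2)⁺ = {X1, X2, X3}.
This closure contains every attribute of R1, so R1 ∩ R2 → R1. The join is lossless.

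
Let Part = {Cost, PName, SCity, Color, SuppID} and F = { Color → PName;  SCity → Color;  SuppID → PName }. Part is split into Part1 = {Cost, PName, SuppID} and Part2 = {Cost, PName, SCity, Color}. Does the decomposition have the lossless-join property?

Common attributes: Part1 ∩ Part2 = {Cost, PName}.
No dependency enlarges {Cost, PName}, so (Cost, PName)⁺ = {Cost, PName}.
The closure contains neither all of Part1 = {Cost, PName, SuppID} nor all of Part2 = {Cost, PName, SCity, Color}, so the common attributes are not a superkey of either fragment. The join is lossy.

No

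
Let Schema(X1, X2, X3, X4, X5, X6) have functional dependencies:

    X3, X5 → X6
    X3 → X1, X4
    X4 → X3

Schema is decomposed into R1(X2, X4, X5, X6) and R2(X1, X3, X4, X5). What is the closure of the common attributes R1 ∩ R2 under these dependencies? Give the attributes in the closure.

R1 ∩ R2 = {X4, X5}.
X4 → X3 applies, adding X3
X3, X5 → X6 applies, adding X6
X3 → X1, X4 applies, adding X1
Closure: {X1, X3, X4, X5, X6}.

X1, X3, X4, X5, X6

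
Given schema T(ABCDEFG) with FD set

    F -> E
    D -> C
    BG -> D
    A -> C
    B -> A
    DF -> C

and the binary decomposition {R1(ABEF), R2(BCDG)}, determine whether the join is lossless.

No

Common attributes: R1 ∩ R2 = {B}.
Closure of {B}: B → A applies, adding A; A → C applies, adding C. So (B)⁺ = {ABC}.
The closure contains neither all of R1 = {ABEF} nor all of R2 = {BCDG}, so the common attributes are not a superkey of either fragment. The join is lossy.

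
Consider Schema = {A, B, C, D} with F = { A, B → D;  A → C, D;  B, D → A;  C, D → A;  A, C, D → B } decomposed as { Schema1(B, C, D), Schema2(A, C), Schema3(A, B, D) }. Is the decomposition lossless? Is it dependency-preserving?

lossless and dependency-preserving

Lossless test (chase): Rows 2 and 3 agree on A; apply A→C, D and equate their C, D entries. Rows 1 and 3 agree on B, D; apply B, D→A and equate their A entries. Rows 1 and 2 agree on A, C, D; apply A, C, D→B and equate their B entries. Row 1 is now all distinguished symbols — the join is lossless.
Dependency preservation: A → C, D; C, D → A; A, C, D → B are not contained in any single fragment, but the restricted closure of each left-hand side across the fragments still reaches the right-hand side; the remaining FDs each lie inside some fragment. All dependencies are preserved.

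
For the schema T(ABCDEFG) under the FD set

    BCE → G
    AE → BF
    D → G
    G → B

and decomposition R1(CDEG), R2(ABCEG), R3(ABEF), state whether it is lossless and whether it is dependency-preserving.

Lossless test (chase): Rows 2 and 3 agree on AE; apply AE→BF and equate their BF entries. Rows 1 and 2 agree on G; apply G→B and equate their B entries. No row becomes fully distinguished — the join is lossy.
Dependency preservation: every FD's attributes lie within a single fragment, so each can be enforced locally — preserved.

lossy but dependency-preserving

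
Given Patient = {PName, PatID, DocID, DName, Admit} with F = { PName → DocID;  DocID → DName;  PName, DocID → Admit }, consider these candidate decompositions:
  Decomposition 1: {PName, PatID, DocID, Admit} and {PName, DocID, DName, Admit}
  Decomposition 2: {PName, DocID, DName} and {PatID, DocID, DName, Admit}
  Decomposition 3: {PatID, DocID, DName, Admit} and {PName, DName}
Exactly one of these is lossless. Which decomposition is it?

Decomposition 1

Decomposition 1: common = {PName, DocID, Admit}, closure = {PName, DocID, DName, Admit} → lossless.
Decomposition 2: common = {DocID, DName}, closure = {DocID, DName} → lossy.
Decomposition 3: common = {DName}, closure = {DName} → lossy.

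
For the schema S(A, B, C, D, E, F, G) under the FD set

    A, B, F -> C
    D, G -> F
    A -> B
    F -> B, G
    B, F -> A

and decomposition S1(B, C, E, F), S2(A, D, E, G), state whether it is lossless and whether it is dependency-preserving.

Lossless test: (E)⁺ = {E}, which is a superkey of neither fragment — lossy.
Dependency preservation: the restricted closure of {D, G} across the fragments never reaches {F}, so D, G → F cannot be enforced without a join — not preserved.

lossy and not dependency-preserving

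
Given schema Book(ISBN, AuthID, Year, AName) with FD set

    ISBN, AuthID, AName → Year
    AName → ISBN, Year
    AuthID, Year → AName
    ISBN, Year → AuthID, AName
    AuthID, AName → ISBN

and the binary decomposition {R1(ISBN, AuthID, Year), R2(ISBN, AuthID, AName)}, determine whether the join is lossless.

No

Common attributes: R1 ∩ R2 = {ISBN, AuthID}.
No dependency enlarges {ISBN, AuthID}, so (ISBN, AuthID)⁺ = {ISBN, AuthID}.
The closure contains neither all of R1 = {ISBN, AuthID, Year} nor all of R2 = {ISBN, AuthID, AName}, so the common attributes are not a superkey of either fragment. The join is lossy.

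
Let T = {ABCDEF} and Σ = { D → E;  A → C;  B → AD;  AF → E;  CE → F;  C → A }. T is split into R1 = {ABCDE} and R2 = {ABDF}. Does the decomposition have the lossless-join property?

Common attributes: R1 ∩ R2 = {ABD}.
Closure of {ABD}: D → E applies, adding E; A → C applies, adding C; CE → F applies, adding F. So (ABD)⁺ = {ABCDEF}.
This closure contains every attribute of R1, so R1 ∩ R2 → R1. The join is lossless.

Yes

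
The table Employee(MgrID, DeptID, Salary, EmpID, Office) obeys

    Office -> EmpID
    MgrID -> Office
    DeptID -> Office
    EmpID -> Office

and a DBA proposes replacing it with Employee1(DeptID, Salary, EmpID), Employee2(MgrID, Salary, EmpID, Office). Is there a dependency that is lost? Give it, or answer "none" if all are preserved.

Office → EmpID lies within Employee2.
MgrID → Office lies within Employee2.
DeptID → Office: restricted closure across fragments reaches Office.
EmpID → Office lies within Employee2.
Every dependency is enforceable on the fragments, so the decomposition is dependency-preserving.

none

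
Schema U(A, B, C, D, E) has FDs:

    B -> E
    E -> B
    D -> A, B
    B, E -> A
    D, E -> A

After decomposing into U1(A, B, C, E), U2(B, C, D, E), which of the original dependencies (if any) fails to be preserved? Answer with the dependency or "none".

none

B → E lies within U1.
E → B lies within U1.
D → A, B: restricted closure across fragments reaches A, B.
B, E → A lies within U1.
D, E → A: restricted closure across fragments reaches A.
Every dependency is enforceable on the fragments, so the decomposition is dependency-preserving.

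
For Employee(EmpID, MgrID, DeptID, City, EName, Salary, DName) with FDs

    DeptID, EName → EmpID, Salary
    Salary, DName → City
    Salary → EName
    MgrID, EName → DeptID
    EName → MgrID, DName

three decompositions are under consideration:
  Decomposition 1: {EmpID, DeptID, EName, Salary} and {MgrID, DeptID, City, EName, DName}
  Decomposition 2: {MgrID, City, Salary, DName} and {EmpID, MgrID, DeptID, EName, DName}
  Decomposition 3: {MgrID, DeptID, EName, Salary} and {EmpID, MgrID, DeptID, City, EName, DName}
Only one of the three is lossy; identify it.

Decomposition 1: common = {DeptID, EName}, closure = {EmpID, MgrID, DeptID, City, EName, Salary, DName} → lossless.
Decomposition 2: common = {MgrID, DName}, closure = {MgrID, DName} → lossy.
Decomposition 3: common = {MgrID, DeptID, EName}, closure = {EmpID, MgrID, DeptID, City, EName, Salary, DName} → lossless.

Decomposition 2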